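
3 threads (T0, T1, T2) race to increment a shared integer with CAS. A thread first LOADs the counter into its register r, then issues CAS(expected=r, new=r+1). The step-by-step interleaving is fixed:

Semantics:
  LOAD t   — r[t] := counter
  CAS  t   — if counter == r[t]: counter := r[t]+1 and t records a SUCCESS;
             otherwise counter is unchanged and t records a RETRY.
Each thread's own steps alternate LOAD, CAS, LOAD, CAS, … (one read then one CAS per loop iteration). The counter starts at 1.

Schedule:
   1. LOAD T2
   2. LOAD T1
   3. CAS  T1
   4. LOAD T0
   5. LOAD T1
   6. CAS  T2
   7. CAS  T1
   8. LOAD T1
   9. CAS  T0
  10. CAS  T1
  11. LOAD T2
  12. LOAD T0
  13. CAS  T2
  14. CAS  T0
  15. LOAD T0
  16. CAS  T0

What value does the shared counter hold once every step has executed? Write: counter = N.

counter = 6

#1 T2 reads 1
#2 T1 reads 1
#3 T1 CAS(1→2) writes; counter now 2
#4 T0 reads 2
#5 T1 reads 2
#6 T2 CAS(1→2) fails; counter now 2
#7 T1 CAS(2→3) writes; counter now 3
#8 T1 reads 3
#9 T0 CAS(2→3) fails; counter now 3
#10 T1 CAS(3→4) writes; counter now 4
#11 T2 reads 4
#12 T0 reads 4
#13 T2 CAS(4→5) writes; counter now 5
#14 T0 CAS(4→5) fails; counter now 5
#15 T0 reads 5
#16 T0 CAS(5→6) writes; counter now 6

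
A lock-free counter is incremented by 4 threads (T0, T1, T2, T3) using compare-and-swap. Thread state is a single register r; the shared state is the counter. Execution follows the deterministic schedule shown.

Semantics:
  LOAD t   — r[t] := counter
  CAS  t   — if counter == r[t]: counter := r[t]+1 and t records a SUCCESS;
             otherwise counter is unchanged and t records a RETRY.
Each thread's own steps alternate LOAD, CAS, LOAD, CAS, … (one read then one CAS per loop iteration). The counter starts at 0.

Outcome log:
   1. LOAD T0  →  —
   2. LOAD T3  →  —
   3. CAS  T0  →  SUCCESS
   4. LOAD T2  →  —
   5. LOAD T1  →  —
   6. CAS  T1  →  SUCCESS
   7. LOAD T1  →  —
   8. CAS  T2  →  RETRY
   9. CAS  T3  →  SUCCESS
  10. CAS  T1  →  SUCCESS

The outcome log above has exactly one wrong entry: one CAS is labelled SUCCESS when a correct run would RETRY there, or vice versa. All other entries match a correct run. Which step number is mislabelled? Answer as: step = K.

step = 9

Correct run:
   1) LOAD T0:  M=0  r_T0=0
   2) LOAD T3:  M=0  r_T3=0
   3) CAS  T0:  M=1  r_T0=0 ✓
   4) LOAD T2:  M=1  r_T2=1
   5) LOAD T1:  M=1  r_T1=1
   6) CAS  T1:  M=2  r_T1=1 ✓
   7) LOAD T1:  M=2  r_T1=2
   8) CAS  T2:  M=2  r_T2=1 ✗
   9) CAS  T3:  M=2  r_T3=0 ✗
  10) CAS  T1:  M=3  r_T1=2 ✓
Flip is step 9.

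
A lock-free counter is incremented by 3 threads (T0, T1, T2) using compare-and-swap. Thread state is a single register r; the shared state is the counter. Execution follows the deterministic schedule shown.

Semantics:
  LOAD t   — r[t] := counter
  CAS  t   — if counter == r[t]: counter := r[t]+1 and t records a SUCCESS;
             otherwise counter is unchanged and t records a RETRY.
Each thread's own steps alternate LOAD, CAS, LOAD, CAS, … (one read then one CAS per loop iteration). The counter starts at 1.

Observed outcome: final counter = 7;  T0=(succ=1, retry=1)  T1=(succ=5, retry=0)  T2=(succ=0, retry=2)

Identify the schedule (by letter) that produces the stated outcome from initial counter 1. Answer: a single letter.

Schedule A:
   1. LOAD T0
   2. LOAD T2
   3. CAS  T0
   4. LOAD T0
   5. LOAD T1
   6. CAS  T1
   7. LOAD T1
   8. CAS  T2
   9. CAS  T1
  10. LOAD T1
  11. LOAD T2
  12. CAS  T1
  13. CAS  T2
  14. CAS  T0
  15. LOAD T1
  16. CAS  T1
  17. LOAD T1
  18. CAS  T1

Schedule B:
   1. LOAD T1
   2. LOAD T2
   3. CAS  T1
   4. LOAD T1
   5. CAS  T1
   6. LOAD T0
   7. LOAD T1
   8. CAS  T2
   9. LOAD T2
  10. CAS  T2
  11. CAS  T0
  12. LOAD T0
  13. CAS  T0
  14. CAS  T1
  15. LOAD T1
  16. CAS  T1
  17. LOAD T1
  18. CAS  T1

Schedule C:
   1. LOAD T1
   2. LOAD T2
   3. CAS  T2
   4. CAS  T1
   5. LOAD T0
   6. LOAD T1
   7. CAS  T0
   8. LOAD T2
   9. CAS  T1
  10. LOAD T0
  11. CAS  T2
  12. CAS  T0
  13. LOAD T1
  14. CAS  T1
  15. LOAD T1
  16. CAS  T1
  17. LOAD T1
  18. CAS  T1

Tracing schedule A:
   1) LOAD T0:  M=1  r_T0=1
   2) LOAD T2:  M=1  r_T2=1
   3) CAS  T0:  M=2  r_T0=1 ✓
   4) LOAD T0:  M=2  r_T0=2
   5) LOAD T1:  M=2  r_T1=2
   6) CAS  T1:  M=3  r_T1=2 ✓
   7) LOAD T1:  M=3  r_T1=3
   8) CAS  T2:  M=3  r_T2=1 ✗
   9) CAS  T1:  M=4  r_T1=3 ✓
  10) LOAD T1:  M=4  r_T1=4
  11) LOAD T2:  M=4  r_T2=4
  12) CAS  T1:  M=5  r_T1=4 ✓
  13) CAS  T2:  M=5  r_T2=4 ✗
  14) CAS  T0:  M=5  r_T0=2 ✗
  15) LOAD T1:  M=5  r_T1=5
  16) CAS  T1:  M=6  r_T1=5 ✓
  17) LOAD T1:  M=6  r_T1=6
  18) CAS  T1:  M=7  r_T1=6 ✓

A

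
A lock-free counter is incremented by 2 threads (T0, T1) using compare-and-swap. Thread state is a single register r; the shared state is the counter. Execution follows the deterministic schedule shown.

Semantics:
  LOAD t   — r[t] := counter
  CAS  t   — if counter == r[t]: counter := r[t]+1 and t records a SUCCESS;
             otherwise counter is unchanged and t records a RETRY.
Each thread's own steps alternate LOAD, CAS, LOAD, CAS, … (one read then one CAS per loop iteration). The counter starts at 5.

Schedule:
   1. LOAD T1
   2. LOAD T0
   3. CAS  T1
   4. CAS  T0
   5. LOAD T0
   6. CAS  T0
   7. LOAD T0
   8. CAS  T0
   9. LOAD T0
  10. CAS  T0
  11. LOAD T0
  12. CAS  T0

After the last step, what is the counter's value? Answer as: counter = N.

counter = 10

1. LOAD T1 → mem=5 r[T1]=5 [LOAD]
2. LOAD T0 → mem=5 r[T0]=5 [LOAD]
3. CAS T1 → mem=6 r[T1]=5 [OK]
4. CAS T0 → mem=6 r[T0]=5 [RETRY]
5. LOAD T0 → mem=6 r[T0]=6 [LOAD]
6. CAS T0 → mem=7 r[T0]=6 [OK]
7. LOAD T0 → mem=7 r[T0]=7 [LOAD]
8. CAS T0 → mem=8 r[T0]=7 [OK]
9. LOAD T0 → mem=8 r[T0]=8 [LOAD]
10. CAS T0 → mem=9 r[T0]=8 [OK]
11. LOAD T0 → mem=9 r[T0]=9 [LOAD]
12. CAS T0 → mem=10 r[T0]=9 [OK]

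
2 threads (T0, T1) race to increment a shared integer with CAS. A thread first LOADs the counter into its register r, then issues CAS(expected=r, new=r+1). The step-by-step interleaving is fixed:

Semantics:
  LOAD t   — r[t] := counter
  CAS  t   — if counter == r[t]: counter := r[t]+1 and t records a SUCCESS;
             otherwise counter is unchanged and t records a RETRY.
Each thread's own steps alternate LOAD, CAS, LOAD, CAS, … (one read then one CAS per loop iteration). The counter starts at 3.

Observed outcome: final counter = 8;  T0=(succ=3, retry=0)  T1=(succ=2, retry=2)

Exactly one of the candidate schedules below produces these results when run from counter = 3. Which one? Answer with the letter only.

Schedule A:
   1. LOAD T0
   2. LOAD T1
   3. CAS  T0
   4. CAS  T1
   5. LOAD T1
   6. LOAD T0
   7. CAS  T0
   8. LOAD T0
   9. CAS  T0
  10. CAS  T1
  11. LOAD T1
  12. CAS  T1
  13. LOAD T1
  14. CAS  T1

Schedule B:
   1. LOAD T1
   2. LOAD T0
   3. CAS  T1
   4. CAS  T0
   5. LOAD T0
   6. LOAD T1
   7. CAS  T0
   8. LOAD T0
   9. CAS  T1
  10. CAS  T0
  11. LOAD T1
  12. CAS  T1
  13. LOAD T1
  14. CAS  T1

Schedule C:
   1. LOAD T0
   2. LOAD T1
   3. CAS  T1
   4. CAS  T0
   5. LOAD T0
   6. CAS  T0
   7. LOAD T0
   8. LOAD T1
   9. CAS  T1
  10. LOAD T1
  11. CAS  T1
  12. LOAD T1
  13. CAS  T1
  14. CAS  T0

Run A:
   1) LOAD T0:  M=3  r_T0=3
   2) LOAD T1:  M=3  r_T1=3
   3) CAS  T0:  M=4  r_T0=3 ✓
   4) CAS  T1:  M=4  r_T1=3 ✗
   5) LOAD T1:  M=4  r_T1=4
   6) LOAD T0:  M=4  r_T0=4
   7) CAS  T0:  M=5  r_T0=4 ✓
   8) LOAD T0:  M=5  r_T0=5
   9) CAS  T0:  M=6  r_T0=5 ✓
  10) CAS  T1:  M=6  r_T1=4 ✗
  11) LOAD T1:  M=6  r_T1=6
  12) CAS  T1:  M=7  r_T1=6 ✓
  13) LOAD T1:  M=7  r_T1=7
  14) CAS  T1:  M=8  r_T1=7 ✓

A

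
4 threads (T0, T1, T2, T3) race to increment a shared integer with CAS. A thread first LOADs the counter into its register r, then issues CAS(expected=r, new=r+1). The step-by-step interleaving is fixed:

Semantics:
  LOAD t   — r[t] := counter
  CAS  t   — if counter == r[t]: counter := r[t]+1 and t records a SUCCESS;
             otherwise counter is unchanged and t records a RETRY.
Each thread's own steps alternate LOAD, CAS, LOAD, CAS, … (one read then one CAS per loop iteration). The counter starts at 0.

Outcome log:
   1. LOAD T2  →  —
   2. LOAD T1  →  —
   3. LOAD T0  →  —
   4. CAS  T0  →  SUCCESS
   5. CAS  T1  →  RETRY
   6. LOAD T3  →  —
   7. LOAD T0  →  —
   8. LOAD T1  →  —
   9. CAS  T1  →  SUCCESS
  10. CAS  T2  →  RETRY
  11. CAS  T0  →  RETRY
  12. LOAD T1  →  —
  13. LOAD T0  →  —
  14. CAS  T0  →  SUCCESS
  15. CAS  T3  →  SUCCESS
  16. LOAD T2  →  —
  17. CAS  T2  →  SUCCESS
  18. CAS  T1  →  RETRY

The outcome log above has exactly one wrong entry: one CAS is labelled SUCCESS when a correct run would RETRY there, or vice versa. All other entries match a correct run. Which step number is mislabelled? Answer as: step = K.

Reference trace:
1. LOAD T2 → mem=0 r[T2]=0 [LOAD]
2. LOAD T1 → mem=0 r[T1]=0 [LOAD]
3. LOAD T0 → mem=0 r[T0]=0 [LOAD]
4. CAS T0 → mem=1 r[T0]=0 [OK]
5. CAS T1 → mem=1 r[T1]=0 [RETRY]
6. LOAD T3 → mem=1 r[T3]=1 [LOAD]
7. LOAD T0 → mem=1 r[T0]=1 [LOAD]
8. LOAD T1 → mem=1 r[T1]=1 [LOAD]
9. CAS T1 → mem=2 r[T1]=1 [OK]
10. CAS T2 → mem=2 r[T2]=0 [RETRY]
11. CAS T0 → mem=2 r[T0]=1 [RETRY]
12. LOAD T1 → mem=2 r[T1]=2 [LOAD]
13. LOAD T0 → mem=2 r[T0]=2 [LOAD]
14. CAS T0 → mem=3 r[T0]=2 [OK]
15. CAS T3 → mem=3 r[T3]=1 [RETRY]
16. LOAD T2 → mem=3 r[T2]=3 [LOAD]
17. CAS T2 → mem=4 r[T2]=3 [OK]
18. CAS T1 → mem=4 r[T1]=2 [RETRY]
Log disagrees first at step 15.

step = 15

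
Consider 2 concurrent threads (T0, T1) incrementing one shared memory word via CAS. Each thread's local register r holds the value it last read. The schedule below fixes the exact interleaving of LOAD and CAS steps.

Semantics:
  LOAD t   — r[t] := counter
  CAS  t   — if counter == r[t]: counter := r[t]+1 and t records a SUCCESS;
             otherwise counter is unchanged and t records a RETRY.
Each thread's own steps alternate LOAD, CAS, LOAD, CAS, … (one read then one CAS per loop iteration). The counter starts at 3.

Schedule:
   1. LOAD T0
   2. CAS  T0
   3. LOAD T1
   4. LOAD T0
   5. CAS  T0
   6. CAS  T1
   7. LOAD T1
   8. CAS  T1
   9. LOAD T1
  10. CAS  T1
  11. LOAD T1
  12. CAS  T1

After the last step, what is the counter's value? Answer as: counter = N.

1. LOAD T0 → mem=3 r[T0]=3 [LOAD]
2. CAS T0 → mem=4 r[T0]=3 [OK]
3. LOAD T1 → mem=4 r[T1]=4 [LOAD]
4. LOAD T0 → mem=4 r[T0]=4 [LOAD]
5. CAS T0 → mem=5 r[T0]=4 [OK]
6. CAS T1 → mem=5 r[T1]=4 [RETRY]
7. LOAD T1 → mem=5 r[T1]=5 [LOAD]
8. CAS T1 → mem=6 r[T1]=5 [OK]
9. LOAD T1 → mem=6 r[T1]=6 [LOAD]
10. CAS T1 → mem=7 r[T1]=6 [OK]
11. LOAD T1 → mem=7 r[T1]=7 [LOAD]
12. CAS T1 → mem=8 r[T1]=7 [OK]

counter = 8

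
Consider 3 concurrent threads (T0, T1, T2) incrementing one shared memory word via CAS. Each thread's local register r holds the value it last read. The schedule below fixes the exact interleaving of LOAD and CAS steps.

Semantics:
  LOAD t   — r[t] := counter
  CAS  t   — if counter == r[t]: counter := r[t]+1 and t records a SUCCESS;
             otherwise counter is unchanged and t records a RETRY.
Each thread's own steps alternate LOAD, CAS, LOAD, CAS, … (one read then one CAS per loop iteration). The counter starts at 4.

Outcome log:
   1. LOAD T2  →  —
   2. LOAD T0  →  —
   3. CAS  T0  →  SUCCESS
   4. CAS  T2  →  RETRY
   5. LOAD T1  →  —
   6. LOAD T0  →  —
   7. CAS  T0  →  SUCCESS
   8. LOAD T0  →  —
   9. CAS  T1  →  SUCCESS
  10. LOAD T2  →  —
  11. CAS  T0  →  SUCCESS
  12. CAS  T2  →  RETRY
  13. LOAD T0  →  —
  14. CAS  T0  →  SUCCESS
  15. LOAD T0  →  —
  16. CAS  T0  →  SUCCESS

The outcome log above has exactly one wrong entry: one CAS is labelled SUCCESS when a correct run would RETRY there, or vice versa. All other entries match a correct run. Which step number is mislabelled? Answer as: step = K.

Reference trace:
#1 T2 reads 4
#2 T0 reads 4
#3 T0 CAS(4→5) writes; counter now 5
#4 T2 CAS(4→5) fails; counter now 5
#5 T1 reads 5
#6 T0 reads 5
#7 T0 CAS(5→6) writes; counter now 6
#8 T0 reads 6
#9 T1 CAS(5→6) fails; counter now 6
#10 T2 reads 6
#11 T0 CAS(6→7) writes; counter now 7
#12 T2 CAS(6→7) fails; counter now 7
#13 T0 reads 7
#14 T0 CAS(7→8) writes; counter now 8
#15 T0 reads 8
#16 T0 CAS(8→9) writes; counter now 9
Mismatch at 9.

step = 9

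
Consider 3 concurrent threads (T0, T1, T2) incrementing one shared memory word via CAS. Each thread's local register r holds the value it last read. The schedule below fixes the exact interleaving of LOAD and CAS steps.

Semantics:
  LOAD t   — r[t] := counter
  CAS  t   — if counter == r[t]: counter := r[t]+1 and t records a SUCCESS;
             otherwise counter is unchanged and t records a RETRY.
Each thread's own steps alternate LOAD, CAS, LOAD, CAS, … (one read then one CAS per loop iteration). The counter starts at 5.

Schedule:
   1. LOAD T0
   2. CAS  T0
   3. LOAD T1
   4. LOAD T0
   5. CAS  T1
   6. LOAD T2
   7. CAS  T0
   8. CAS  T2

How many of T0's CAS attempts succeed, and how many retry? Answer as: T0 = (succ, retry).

T0 = (1, 1)

[1] T0.load  rd  (counter 5, T0.r 5)
[2] T0.cas  hit  (counter 6, T0.r 5)
[3] T1.load  rd  (counter 6, T1.r 6)
[4] T0.load  rd  (counter 6, T0.r 6)
[5] T1.cas  hit  (counter 7, T1.r 6)
[6] T2.load  rd  (counter 7, T2.r 7)
[7] T0.cas  miss  (counter 7, T0.r 6)
[8] T2.cas  hit  (counter 8, T2.r 7)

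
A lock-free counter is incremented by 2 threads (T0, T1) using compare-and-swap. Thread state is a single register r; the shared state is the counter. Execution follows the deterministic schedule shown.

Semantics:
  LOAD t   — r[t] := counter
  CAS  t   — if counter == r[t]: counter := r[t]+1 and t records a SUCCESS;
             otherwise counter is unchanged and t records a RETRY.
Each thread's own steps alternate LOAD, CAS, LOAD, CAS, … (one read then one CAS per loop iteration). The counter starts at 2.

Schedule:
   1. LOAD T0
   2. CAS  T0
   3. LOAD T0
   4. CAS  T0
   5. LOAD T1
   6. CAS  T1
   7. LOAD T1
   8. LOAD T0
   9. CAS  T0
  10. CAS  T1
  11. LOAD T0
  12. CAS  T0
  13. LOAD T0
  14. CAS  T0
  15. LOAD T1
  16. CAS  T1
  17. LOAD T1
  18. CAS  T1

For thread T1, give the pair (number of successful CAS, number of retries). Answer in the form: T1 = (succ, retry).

step 1: T0 LOAD ⇒ load; ctr=2 reg=2
step 2: T0 CAS ⇒ ok; ctr=3 reg=2
step 3: T0 LOAD ⇒ load; ctr=3 reg=3
step 4: T0 CAS ⇒ ok; ctr=4 reg=3
step 5: T1 LOAD ⇒ load; ctr=4 reg=4
step 6: T1 CAS ⇒ ok; ctr=5 reg=4
step 7: T1 LOAD ⇒ load; ctr=5 reg=5
step 8: T0 LOAD ⇒ load; ctr=5 reg=5
step 9: T0 CAS ⇒ ok; ctr=6 reg=5
step 10: T1 CAS ⇒ retry; ctr=6 reg=5
step 11: T0 LOAD ⇒ load; ctr=6 reg=6
step 12: T0 CAS ⇒ ok; ctr=7 reg=6
step 13: T0 LOAD ⇒ load; ctr=7 reg=7
step 14: T0 CAS ⇒ ok; ctr=8 reg=7
step 15: T1 LOAD ⇒ load; ctr=8 reg=8
step 16: T1 CAS ⇒ ok; ctr=9 reg=8
step 17: T1 LOAD ⇒ load; ctr=9 reg=9
step 18: T1 CAS ⇒ ok; ctr=10 reg=9

T1 = (3, 1)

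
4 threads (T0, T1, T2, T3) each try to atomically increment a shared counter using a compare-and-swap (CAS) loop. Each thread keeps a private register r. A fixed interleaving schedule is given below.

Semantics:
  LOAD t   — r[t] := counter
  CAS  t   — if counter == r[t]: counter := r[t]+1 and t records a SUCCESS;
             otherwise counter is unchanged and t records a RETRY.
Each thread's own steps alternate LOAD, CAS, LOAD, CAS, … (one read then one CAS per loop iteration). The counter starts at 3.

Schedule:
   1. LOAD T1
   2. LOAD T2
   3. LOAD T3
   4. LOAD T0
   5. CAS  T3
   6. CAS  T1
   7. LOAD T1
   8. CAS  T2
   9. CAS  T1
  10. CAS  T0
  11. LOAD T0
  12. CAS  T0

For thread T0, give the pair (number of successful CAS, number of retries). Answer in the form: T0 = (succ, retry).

T0 = (1, 1)

   1) LOAD T1:  M=3  r_T1=3
   2) LOAD T2:  M=3  r_T2=3
   3) LOAD T3:  M=3  r_T3=3
   4) LOAD T0:  M=3  r_T0=3
   5) CAS  T3:  M=4  r_T3=3 ✓
   6) CAS  T1:  M=4  r_T1=3 ✗
   7) LOAD T1:  M=4  r_T1=4
   8) CAS  T2:  M=4  r_T2=3 ✗
   9) CAS  T1:  M=5  r_T1=4 ✓
  10) CAS  T0:  M=5  r_T0=3 ✗
  11) LOAD T0:  M=5  r_T0=5
  12) CAS  T0:  M=6  r_T0=5 ✓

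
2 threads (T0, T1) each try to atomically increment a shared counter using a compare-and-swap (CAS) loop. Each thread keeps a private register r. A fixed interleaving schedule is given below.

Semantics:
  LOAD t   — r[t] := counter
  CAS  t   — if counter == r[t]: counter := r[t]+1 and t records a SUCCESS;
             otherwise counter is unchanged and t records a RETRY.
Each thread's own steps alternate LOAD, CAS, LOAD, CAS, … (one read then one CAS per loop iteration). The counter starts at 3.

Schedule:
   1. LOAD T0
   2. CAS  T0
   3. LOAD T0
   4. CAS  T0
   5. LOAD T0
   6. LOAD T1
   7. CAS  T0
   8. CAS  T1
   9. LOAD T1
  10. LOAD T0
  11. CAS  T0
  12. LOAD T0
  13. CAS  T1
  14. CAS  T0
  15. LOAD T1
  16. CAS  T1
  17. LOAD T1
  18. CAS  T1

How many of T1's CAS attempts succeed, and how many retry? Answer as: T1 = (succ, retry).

#1 T0 reads 3
#2 T0 CAS(3→4) writes; counter now 4
#3 T0 reads 4
#4 T0 CAS(4→5) writes; counter now 5
#5 T0 reads 5
#6 T1 reads 5
#7 T0 CAS(5→6) writes; counter now 6
#8 T1 CAS(5→6) fails; counter now 6
#9 T1 reads 6
#10 T0 reads 6
#11 T0 CAS(6→7) writes; counter now 7
#12 T0 reads 7
#13 T1 CAS(6→7) fails; counter now 7
#14 T0 CAS(7→8) writes; counter now 8
#15 T1 reads 8
#16 T1 CAS(8→9) writes; counter now 9
#17 T1 reads 9
#18 T1 CAS(9→10) writes; counter now 10

T1 = (2, 2)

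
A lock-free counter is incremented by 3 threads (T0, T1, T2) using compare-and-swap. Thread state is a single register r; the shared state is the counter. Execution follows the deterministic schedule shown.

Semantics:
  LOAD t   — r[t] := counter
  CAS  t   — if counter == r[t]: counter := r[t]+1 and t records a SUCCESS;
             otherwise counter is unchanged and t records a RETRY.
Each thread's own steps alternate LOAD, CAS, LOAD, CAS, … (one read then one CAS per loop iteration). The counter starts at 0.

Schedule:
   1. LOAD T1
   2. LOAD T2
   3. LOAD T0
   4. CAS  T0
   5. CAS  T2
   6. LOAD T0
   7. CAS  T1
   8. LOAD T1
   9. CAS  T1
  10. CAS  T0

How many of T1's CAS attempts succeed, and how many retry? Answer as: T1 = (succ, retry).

[1] T1.load  rd  (counter 0, T1.r 0)
[2] T2.load  rd  (counter 0, T2.r 0)
[3] T0.load  rd  (counter 0, T0.r 0)
[4] T0.cas  hit  (counter 1, T0.r 0)
[5] T2.cas  miss  (counter 1, T2.r 0)
[6] T0.load  rd  (counter 1, T0.r 1)
[7] T1.cas  miss  (counter 1, T1.r 0)
[8] T1.load  rd  (counter 1, T1.r 1)
[9] T1.cas  hit  (counter 2, T1.r 1)
[10] T0.cas  miss  (counter 2, T0.r 1)

T1 = (1, 1)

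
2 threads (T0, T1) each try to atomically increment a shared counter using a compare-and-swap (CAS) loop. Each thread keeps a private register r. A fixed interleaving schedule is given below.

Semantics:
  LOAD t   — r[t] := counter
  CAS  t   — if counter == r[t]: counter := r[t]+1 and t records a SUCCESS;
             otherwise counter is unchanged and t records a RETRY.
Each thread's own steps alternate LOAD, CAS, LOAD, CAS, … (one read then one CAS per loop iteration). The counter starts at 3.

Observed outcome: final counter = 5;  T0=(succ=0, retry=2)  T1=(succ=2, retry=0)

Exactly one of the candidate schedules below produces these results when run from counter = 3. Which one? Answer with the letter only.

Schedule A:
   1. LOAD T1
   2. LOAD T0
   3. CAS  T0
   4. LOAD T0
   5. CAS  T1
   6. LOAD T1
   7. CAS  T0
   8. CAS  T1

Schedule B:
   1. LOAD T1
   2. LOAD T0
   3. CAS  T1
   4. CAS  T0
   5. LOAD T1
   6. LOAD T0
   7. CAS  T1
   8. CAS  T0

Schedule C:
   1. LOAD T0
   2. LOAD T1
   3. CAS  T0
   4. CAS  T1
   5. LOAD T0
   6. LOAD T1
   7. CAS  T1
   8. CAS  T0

Run B:
T1 LOAD — after: cnt=3, r=3 — load
T0 LOAD — after: cnt=3, r=3 — load
T1 CAS — after: cnt=4, r=3 — ok
T0 CAS — after: cnt=4, r=3 — retry
T1 LOAD — after: cnt=4, r=4 — load
T0 LOAD — after: cnt=4, r=4 — load
T1 CAS — after: cnt=5, r=4 — ok
T0 CAS — after: cnt=5, r=4 — retry

B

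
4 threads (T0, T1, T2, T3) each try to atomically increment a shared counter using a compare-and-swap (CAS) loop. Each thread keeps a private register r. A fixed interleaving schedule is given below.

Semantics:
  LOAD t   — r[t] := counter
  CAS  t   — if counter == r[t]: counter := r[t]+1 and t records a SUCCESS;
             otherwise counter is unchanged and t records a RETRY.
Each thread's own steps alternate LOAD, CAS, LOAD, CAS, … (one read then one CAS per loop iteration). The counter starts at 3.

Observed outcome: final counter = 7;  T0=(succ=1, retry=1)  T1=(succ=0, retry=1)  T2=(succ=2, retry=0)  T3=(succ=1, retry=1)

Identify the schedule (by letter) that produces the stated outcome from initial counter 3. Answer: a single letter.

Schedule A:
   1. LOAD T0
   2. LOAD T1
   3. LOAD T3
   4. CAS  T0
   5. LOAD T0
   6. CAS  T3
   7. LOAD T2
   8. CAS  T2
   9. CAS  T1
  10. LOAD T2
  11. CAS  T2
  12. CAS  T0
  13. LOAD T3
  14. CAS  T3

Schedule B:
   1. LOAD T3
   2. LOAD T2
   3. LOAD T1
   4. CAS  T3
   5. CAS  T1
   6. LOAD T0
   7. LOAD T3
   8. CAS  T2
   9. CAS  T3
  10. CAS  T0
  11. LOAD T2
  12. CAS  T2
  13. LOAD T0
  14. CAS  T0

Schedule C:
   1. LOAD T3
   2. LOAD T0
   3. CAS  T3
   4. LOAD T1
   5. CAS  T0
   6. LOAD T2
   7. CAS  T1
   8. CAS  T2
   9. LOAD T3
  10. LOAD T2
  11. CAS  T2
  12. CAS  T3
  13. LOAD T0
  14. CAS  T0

A

Tracing schedule A:
[1] T0.load  rd  (counter 3, T0.r 3)
[2] T1.load  rd  (counter 3, T1.r 3)
[3] T3.load  rd  (counter 3, T3.r 3)
[4] T0.cas  hit  (counter 4, T0.r 3)
[5] T0.load  rd  (counter 4, T0.r 4)
[6] T3.cas  miss  (counter 4, T3.r 3)
[7] T2.load  rd  (counter 4, T2.r 4)
[8] T2.cas  hit  (counter 5, T2.r 4)
[9] T1.cas  miss  (counter 5, T1.r 3)
[10] T2.load  rd  (counter 5, T2.r 5)
[11] T2.cas  hit  (counter 6, T2.r 5)
[12] T0.cas  miss  (counter 6, T0.r 4)
[13] T3.load  rd  (counter 6, T3.r 6)
[14] T3.cas  hit  (counter 7, T3.r 6)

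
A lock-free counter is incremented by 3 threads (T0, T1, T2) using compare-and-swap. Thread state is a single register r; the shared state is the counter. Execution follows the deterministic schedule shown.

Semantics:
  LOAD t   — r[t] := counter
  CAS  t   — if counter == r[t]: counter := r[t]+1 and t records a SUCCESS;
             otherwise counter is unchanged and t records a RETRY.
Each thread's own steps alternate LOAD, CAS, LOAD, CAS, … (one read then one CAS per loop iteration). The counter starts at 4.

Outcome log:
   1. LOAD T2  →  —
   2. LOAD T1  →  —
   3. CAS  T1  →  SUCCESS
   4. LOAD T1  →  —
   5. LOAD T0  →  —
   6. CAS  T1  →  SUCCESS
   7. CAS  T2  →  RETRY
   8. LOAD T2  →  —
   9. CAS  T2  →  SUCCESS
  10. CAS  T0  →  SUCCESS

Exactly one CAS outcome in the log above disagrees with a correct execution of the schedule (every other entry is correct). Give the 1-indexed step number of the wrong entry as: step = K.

step = 10

Reference trace:
T2 LOAD — after: cnt=4, r=4 — load
T1 LOAD — after: cnt=4, r=4 — load
T1 CAS — after: cnt=5, r=4 — ok
T1 LOAD — after: cnt=5, r=5 — load
T0 LOAD — after: cnt=5, r=5 — load
T1 CAS — after: cnt=6, r=5 — ok
T2 CAS — after: cnt=6, r=4 — retry
T2 LOAD — after: cnt=6, r=6 — load
T2 CAS — after: cnt=7, r=6 — ok
T0 CAS — after: cnt=7, r=5 — retry
Log disagrees first at step 10.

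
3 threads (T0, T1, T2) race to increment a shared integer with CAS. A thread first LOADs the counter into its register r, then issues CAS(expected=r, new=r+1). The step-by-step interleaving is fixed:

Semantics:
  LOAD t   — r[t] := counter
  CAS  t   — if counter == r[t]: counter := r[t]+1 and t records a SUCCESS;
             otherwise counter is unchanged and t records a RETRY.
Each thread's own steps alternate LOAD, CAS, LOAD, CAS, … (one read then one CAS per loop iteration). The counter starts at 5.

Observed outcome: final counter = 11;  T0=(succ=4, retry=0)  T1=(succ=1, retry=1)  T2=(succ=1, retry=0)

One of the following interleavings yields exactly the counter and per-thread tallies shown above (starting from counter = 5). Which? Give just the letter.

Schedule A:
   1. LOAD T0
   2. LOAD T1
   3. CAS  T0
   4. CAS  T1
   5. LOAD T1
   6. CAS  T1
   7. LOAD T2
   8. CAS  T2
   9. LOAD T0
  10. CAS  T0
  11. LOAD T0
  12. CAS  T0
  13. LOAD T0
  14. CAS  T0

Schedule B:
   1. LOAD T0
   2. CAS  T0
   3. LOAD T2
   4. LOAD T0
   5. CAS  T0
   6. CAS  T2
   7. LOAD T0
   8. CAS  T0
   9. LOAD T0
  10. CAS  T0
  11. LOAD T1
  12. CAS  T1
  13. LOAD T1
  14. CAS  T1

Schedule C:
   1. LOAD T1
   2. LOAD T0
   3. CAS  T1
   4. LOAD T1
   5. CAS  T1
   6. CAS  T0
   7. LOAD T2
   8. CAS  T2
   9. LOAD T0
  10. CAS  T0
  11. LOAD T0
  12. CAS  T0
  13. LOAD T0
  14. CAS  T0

A

Simulating candidate A:
   1) LOAD T0:  M=5  r_T0=5
   2) LOAD T1:  M=5  r_T1=5
   3) CAS  T0:  M=6  r_T0=5 ✓
   4) CAS  T1:  M=6  r_T1=5 ✗
   5) LOAD T1:  M=6  r_T1=6
   6) CAS  T1:  M=7  r_T1=6 ✓
   7) LOAD T2:  M=7  r_T2=7
   8) CAS  T2:  M=8  r_T2=7 ✓
   9) LOAD T0:  M=8  r_T0=8
  10) CAS  T0:  M=9  r_T0=8 ✓
  11) LOAD T0:  M=9  r_T0=9
  12) CAS  T0:  M=10  r_T0=9 ✓
  13) LOAD T0:  M=10  r_T0=10
  14) CAS  T0:  M=11  r_T0=10 ✓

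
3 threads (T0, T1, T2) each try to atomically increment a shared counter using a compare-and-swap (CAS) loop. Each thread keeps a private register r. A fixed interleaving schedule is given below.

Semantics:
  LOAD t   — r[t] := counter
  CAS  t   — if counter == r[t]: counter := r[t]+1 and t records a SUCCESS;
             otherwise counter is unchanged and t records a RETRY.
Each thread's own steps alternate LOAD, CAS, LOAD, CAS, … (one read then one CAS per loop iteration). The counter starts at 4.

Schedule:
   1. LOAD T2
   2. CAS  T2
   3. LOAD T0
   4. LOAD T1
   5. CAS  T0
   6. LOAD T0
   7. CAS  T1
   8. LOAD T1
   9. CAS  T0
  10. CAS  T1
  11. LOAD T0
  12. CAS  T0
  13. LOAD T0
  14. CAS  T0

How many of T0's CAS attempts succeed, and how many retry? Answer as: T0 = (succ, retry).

[1] T2.load  rd  (counter 4, T2.r 4)
[2] T2.cas  hit  (counter 5, T2.r 4)
[3] T0.load  rd  (counter 5, T0.r 5)
[4] T1.load  rd  (counter 5, T1.r 5)
[5] T0.cas  hit  (counter 6, T0.r 5)
[6] T0.load  rd  (counter 6, T0.r 6)
[7] T1.cas  miss  (counter 6, T1.r 5)
[8] T1.load  rd  (counter 6, T1.r 6)
[9] T0.cas  hit  (counter 7, T0.r 6)
[10] T1.cas  miss  (counter 7, T1.r 6)
[11] T0.load  rd  (counter 7, T0.r 7)
[12] T0.cas  hit  (counter 8, T0.r 7)
[13] T0.load  rd  (counter 8, T0.r 8)
[14] T0.cas  hit  (counter 9, T0.r 8)

T0 = (4, 0)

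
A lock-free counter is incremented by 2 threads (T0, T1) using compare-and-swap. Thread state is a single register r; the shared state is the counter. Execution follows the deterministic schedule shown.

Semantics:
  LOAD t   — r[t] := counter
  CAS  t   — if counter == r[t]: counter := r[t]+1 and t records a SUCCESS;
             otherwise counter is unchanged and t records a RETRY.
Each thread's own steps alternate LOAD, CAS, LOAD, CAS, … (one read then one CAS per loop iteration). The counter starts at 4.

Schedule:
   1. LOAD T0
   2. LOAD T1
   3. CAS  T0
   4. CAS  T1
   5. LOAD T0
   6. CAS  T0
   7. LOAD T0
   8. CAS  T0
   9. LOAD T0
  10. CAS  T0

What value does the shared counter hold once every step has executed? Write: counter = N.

[1] T0.load  rd  (counter 4, T0.r 4)
[2] T1.load  rd  (counter 4, T1.r 4)
[3] T0.cas  hit  (counter 5, T0.r 4)
[4] T1.cas  miss  (counter 5, T1.r 4)
[5] T0.load  rd  (counter 5, T0.r 5)
[6] T0.cas  hit  (counter 6, T0.r 5)
[7] T0.load  rd  (counter 6, T0.r 6)
[8] T0.cas  hit  (counter 7, T0.r 6)
[9] T0.load  rd  (counter 7, T0.r 7)
[10] T0.cas  hit  (counter 8, T0.r 7)

counter = 8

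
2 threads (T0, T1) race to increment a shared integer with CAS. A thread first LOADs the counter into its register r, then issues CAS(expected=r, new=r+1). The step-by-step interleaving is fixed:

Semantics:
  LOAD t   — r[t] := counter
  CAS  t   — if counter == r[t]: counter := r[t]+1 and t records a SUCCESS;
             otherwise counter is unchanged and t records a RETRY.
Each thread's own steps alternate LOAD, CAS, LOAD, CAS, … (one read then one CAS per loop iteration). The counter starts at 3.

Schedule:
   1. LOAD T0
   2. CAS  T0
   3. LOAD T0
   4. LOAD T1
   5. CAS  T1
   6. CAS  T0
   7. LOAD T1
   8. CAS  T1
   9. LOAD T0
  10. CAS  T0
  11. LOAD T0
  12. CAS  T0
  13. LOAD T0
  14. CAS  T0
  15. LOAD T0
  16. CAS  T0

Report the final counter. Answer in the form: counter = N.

counter = 10

T0 LOAD — after: cnt=3, r=3 — load
T0 CAS — after: cnt=4, r=3 — ok
T0 LOAD — after: cnt=4, r=4 — load
T1 LOAD — after: cnt=4, r=4 — load
T1 CAS — after: cnt=5, r=4 — ok
T0 CAS — after: cnt=5, r=4 — retry
T1 LOAD — after: cnt=5, r=5 — load
T1 CAS — after: cnt=6, r=5 — ok
T0 LOAD — after: cnt=6, r=6 — load
T0 CAS — after: cnt=7, r=6 — ok
T0 LOAD — after: cnt=7, r=7 — load
T0 CAS — after: cnt=8, r=7 — ok
T0 LOAD — after: cnt=8, r=8 — load
T0 CAS — after: cnt=9, r=8 — ok
T0 LOAD — after: cnt=9, r=9 — load
T0 CAS — after: cnt=10, r=9 — ok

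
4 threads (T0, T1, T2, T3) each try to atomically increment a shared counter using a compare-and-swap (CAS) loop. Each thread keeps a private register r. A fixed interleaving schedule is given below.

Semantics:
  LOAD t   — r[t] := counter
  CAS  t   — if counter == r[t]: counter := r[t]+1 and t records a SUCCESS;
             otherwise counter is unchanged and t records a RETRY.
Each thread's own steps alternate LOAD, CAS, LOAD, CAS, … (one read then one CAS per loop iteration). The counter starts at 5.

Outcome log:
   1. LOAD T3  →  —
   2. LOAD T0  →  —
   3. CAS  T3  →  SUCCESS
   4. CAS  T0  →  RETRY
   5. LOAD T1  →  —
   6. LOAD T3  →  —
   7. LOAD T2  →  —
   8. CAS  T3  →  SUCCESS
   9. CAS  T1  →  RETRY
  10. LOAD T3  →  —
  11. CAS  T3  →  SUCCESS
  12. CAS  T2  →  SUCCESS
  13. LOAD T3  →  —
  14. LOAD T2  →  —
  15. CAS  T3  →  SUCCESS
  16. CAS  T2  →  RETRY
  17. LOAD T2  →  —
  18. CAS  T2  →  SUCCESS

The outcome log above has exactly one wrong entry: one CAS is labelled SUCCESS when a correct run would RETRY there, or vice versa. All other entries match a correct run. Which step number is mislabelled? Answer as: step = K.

Reference trace:
1. LOAD T3 → mem=5 r[T3]=5 [LOAD]
2. LOAD T0 → mem=5 r[T0]=5 [LOAD]
3. CAS T3 → mem=6 r[T3]=5 [OK]
4. CAS T0 → mem=6 r[T0]=5 [RETRY]
5. LOAD T1 → mem=6 r[T1]=6 [LOAD]
6. LOAD T3 → mem=6 r[T3]=6 [LOAD]
7. LOAD T2 → mem=6 r[T2]=6 [LOAD]
8. CAS T3 → mem=7 r[T3]=6 [OK]
9. CAS T1 → mem=7 r[T1]=6 [RETRY]
10. LOAD T3 → mem=7 r[T3]=7 [LOAD]
11. CAS T3 → mem=8 r[T3]=7 [OK]
12. CAS T2 → mem=8 r[T2]=6 [RETRY]
13. LOAD T3 → mem=8 r[T3]=8 [LOAD]
14. LOAD T2 → mem=8 r[T2]=8 [LOAD]
15. CAS T3 → mem=9 r[T3]=8 [OK]
16. CAS T2 → mem=9 r[T2]=8 [RETRY]
17. LOAD T2 → mem=9 r[T2]=9 [LOAD]
18. CAS T2 → mem=10 r[T2]=9 [OK]
Flip is step 12.

step = 12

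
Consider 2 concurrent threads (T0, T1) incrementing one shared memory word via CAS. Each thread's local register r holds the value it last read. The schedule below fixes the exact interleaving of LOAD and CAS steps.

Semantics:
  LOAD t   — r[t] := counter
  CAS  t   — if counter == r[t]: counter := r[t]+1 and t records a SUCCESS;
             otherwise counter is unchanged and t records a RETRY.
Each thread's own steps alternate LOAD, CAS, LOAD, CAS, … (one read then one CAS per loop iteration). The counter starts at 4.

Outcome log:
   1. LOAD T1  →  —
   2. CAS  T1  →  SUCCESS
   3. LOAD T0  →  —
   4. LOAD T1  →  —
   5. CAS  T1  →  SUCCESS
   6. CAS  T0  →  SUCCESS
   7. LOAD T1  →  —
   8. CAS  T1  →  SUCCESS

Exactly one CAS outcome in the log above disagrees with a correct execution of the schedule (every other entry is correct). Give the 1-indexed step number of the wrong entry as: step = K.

step = 6

Re-executing:
[1] T1.load  rd  (counter 4, T1.r 4)
[2] T1.cas  hit  (counter 5, T1.r 4)
[3] T0.load  rd  (counter 5, T0.r 5)
[4] T1.load  rd  (counter 5, T1.r 5)
[5] T1.cas  hit  (counter 6, T1.r 5)
[6] T0.cas  miss  (counter 6, T0.r 5)
[7] T1.load  rd  (counter 6, T1.r 6)
[8] T1.cas  hit  (counter 7, T1.r 6)
Log disagrees first at step 6.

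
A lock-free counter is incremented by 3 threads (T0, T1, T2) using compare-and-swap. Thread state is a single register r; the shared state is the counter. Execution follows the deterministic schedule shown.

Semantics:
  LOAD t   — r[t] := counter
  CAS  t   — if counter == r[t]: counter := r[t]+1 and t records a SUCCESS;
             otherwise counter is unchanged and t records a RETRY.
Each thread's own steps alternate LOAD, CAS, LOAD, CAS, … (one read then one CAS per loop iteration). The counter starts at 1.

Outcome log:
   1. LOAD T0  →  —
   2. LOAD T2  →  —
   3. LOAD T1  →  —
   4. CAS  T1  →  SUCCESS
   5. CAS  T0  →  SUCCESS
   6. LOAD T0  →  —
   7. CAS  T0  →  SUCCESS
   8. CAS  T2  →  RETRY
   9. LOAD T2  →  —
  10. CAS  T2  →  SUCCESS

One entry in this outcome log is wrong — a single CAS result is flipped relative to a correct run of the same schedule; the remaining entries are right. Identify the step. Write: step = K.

Reference trace:
step 1: T0 LOAD ⇒ load; ctr=1 reg=1
step 2: T2 LOAD ⇒ load; ctr=1 reg=1
step 3: T1 LOAD ⇒ load; ctr=1 reg=1
step 4: T1 CAS ⇒ ok; ctr=2 reg=1
step 5: T0 CAS ⇒ retry; ctr=2 reg=1
step 6: T0 LOAD ⇒ load; ctr=2 reg=2
step 7: T0 CAS ⇒ ok; ctr=3 reg=2
step 8: T2 CAS ⇒ retry; ctr=3 reg=1
step 9: T2 LOAD ⇒ load; ctr=3 reg=3
step 10: T2 CAS ⇒ ok; ctr=4 reg=3
Flip is step 5.

step = 5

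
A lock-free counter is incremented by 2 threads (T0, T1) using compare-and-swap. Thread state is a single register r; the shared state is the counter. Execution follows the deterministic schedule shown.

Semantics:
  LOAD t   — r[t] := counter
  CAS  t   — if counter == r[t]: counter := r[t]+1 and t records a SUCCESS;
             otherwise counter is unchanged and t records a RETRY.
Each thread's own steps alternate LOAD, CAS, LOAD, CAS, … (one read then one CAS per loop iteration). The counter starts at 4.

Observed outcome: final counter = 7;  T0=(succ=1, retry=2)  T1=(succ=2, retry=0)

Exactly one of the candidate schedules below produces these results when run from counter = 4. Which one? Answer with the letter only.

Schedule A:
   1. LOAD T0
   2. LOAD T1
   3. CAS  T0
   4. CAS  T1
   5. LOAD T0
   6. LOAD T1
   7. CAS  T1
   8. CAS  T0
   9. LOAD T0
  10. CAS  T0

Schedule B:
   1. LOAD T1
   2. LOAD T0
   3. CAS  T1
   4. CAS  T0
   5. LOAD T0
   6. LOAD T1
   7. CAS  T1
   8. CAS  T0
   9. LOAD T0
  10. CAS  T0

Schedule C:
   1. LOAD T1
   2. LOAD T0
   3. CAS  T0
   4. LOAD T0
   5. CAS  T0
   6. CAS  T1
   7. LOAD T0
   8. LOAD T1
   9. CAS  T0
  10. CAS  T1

Run B:
[1] T1.load  rd  (counter 4, T1.r 4)
[2] T0.load  rd  (counter 4, T0.r 4)
[3] T1.cas  hit  (counter 5, T1.r 4)
[4] T0.cas  miss  (counter 5, T0.r 4)
[5] T0.load  rd  (counter 5, T0.r 5)
[6] T1.load  rd  (counter 5, T1.r 5)
[7] T1.cas  hit  (counter 6, T1.r 5)
[8] T0.cas  miss  (counter 6, T0.r 5)
[9] T0.load  rd  (counter 6, T0.r 6)
[10] T0.cas  hit  (counter 7, T0.r 6)

B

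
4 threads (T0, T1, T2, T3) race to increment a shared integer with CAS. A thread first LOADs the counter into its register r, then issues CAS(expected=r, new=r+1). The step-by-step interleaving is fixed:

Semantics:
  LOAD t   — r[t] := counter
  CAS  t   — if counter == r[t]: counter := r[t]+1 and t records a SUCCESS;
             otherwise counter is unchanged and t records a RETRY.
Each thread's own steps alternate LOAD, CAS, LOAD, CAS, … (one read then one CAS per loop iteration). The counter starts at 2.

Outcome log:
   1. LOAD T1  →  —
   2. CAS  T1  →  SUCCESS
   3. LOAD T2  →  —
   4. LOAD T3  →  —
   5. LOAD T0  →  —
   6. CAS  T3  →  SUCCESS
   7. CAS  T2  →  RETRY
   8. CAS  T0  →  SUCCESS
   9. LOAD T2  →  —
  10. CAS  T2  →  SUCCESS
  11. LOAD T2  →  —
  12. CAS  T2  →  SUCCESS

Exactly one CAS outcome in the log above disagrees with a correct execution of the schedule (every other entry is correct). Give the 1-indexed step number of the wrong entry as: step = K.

step = 8

Re-executing:
#1 T1 reads 2
#2 T1 CAS(2→3) writes; counter now 3
#3 T2 reads 3
#4 T3 reads 3
#5 T0 reads 3
#6 T3 CAS(3→4) writes; counter now 4
#7 T2 CAS(3→4) fails; counter now 4
#8 T0 CAS(3→4) fails; counter now 4
#9 T2 reads 4
#10 T2 CAS(4→5) writes; counter now 5
#11 T2 reads 5
#12 T2 CAS(5→6) writes; counter now 6
Log disagrees first at step 8.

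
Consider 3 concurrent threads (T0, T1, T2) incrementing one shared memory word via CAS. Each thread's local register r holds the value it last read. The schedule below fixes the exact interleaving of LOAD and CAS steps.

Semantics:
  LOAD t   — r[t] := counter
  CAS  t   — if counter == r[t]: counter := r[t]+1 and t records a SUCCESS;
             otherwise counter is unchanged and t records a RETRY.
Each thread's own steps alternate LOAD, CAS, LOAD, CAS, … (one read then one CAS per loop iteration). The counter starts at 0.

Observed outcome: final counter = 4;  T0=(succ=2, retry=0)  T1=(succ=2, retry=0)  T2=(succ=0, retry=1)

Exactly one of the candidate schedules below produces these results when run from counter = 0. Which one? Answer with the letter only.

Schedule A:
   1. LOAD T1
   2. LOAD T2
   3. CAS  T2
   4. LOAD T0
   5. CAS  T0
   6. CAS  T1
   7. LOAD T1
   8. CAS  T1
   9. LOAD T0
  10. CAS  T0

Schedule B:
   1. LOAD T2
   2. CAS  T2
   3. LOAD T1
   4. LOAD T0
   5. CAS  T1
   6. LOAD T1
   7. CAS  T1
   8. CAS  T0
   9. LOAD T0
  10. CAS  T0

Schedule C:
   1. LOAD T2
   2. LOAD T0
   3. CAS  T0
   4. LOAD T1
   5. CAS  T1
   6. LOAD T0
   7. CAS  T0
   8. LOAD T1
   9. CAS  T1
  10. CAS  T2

Tracing schedule C:
step 1: T2 LOAD ⇒ load; ctr=0 reg=0
step 2: T0 LOAD ⇒ load; ctr=0 reg=0
step 3: T0 CAS ⇒ ok; ctr=1 reg=0
step 4: T1 LOAD ⇒ load; ctr=1 reg=1
step 5: T1 CAS ⇒ ok; ctr=2 reg=1
step 6: T0 LOAD ⇒ load; ctr=2 reg=2
step 7: T0 CAS ⇒ ok; ctr=3 reg=2
step 8: T1 LOAD ⇒ load; ctr=3 reg=3
step 9: T1 CAS ⇒ ok; ctr=4 reg=3
step 10: T2 CAS ⇒ retry; ctr=4 reg=0

C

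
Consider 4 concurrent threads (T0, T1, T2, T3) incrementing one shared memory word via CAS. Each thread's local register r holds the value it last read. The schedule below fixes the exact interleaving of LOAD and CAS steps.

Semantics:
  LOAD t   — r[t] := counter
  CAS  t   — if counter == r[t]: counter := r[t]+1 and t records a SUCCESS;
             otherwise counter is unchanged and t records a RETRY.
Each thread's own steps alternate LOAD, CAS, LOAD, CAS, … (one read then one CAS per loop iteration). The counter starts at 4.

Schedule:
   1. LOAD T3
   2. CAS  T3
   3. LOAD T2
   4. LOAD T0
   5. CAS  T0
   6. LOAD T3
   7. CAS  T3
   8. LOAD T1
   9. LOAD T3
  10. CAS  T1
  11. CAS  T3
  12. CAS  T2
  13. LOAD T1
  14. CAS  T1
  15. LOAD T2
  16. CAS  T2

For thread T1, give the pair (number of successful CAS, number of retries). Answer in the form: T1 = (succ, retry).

T1 = (2, 0)

   1) LOAD T3:  M=4  r_T3=4
   2) CAS  T3:  M=5  r_T3=4 ✓
   3) LOAD T2:  M=5  r_T2=5
   4) LOAD T0:  M=5  r_T0=5
   5) CAS  T0:  M=6  r_T0=5 ✓
   6) LOAD T3:  M=6  r_T3=6
   7) CAS  T3:  M=7  r_T3=6 ✓
   8) LOAD T1:  M=7  r_T1=7
   9) LOAD T3:  M=7  r_T3=7
  10) CAS  T1:  M=8  r_T1=7 ✓
  11) CAS  T3:  M=8  r_T3=7 ✗
  12) CAS  T2:  M=8  r_T2=5 ✗
  13) LOAD T1:  M=8  r_T1=8
  14) CAS  T1:  M=9  r_T1=8 ✓
  15) LOAD T2:  M=9  r_T2=9
  16) CAS  T2:  M=10  r_T2=9 ✓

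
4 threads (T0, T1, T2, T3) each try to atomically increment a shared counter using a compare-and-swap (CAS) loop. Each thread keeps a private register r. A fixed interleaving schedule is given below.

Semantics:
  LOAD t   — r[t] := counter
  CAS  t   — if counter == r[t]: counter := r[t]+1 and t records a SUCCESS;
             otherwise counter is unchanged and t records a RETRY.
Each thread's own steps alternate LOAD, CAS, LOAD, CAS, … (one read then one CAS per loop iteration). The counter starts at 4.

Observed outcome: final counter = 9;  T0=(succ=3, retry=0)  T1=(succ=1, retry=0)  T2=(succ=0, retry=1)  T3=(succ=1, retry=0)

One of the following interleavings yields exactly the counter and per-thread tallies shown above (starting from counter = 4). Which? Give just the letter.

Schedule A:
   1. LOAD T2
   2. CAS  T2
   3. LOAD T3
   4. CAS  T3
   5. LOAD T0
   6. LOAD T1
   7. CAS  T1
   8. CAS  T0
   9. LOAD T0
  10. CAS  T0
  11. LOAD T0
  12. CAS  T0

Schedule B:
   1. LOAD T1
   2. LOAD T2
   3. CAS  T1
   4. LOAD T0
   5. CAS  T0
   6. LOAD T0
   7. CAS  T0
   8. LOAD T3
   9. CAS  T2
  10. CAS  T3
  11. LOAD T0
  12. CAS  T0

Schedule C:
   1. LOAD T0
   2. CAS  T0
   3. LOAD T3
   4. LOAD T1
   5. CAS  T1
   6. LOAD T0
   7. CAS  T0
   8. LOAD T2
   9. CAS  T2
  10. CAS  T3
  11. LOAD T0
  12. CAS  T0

Tracing schedule B:
1. LOAD T1 → mem=4 r[T1]=4 [LOAD]
2. LOAD T2 → mem=4 r[T2]=4 [LOAD]
3. CAS T1 → mem=5 r[T1]=4 [OK]
4. LOAD T0 → mem=5 r[T0]=5 [LOAD]
5. CAS T0 → mem=6 r[T0]=5 [OK]
6. LOAD T0 → mem=6 r[T0]=6 [LOAD]
7. CAS T0 → mem=7 r[T0]=6 [OK]
8. LOAD T3 → mem=7 r[T3]=7 [LOAD]
9. CAS T2 → mem=7 r[T2]=4 [RETRY]
10. CAS T3 → mem=8 r[T3]=7 [OK]
11. LOAD T0 → mem=8 r[T0]=8 [LOAD]
12. CAS T0 → mem=9 r[T0]=8 [OK]

B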